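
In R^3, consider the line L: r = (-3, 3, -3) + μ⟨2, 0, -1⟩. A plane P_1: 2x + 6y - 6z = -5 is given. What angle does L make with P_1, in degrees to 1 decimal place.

sin θ = |n·v| / (|n||v|) = |10| / (√76 · √5) = 0.51299.
θ ≈ 30.9°.

30.9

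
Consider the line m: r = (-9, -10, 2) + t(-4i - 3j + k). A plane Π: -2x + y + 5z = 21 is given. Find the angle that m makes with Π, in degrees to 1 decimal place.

sin θ = |n·v| / (|n||v|) = |10| / (√30 · √26) = 0.35806.
θ ≈ 21.0°.

21.0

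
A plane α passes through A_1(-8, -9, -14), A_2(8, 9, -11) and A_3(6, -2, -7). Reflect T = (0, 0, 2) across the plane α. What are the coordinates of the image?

(12, -8, -14)

A_1A_2 = (16, 18, 3), A_1A_3 = (14, 7, 7); a normal to α is A_1A_2 × A_1A_3 = (105, -70, -140).
Using A_1: α has equation 105x - 70y - 140z = 1750.
λ = (n·T − d)/|n|² = (-280 − 1750)/35525 = -2/35.
Reflection = T − 2λn = (0, 0, 2) − (-4/35)·(105, -70, -140) = (12, -8, -14).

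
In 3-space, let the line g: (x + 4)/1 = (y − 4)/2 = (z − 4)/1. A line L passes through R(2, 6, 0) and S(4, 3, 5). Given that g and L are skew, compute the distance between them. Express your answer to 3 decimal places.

6.637

g has direction (1, 2, 1) through (-4, 4, 4).
A direction vector for L is S − R = (2, -3, 5).
Common perpendicular direction n = (1, 2, 1) × (2, -3, 5) = (13, -3, -7).
With w = (2, 6, 0) − (-4, 4, 4) = (6, 2, -4), w · n = 100.
Distance = |w · n| / |n| = |100| / √227 ≈ 6.637.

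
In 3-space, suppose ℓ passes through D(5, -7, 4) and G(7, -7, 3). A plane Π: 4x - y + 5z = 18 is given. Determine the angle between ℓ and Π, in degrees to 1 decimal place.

11.9

A direction vector for ℓ is G − D = (2, 0, -1).
sin θ = |n·v| / (|n||v|) = |3| / (√42 · √5) = 0.20702.
θ ≈ 11.9°.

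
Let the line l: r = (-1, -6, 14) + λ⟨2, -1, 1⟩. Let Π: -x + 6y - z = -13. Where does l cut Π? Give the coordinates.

(-9, -2, 10)

Substitute r = (-1, -6, 14) + t(2, -1, 1) into the plane: -49 + (-9)t = -13, so t = -4.
Intersection: (-1, -6, 14) + (-4)·(2, -1, 1) = (-9, -2, 10).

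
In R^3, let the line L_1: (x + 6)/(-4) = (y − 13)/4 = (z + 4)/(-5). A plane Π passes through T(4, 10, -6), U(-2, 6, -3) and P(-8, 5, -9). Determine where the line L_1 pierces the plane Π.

L_1 has direction (-4, 4, -5) through (-6, 13, -4).
TU = (-6, -4, 3), TP = (-12, -5, -3); a normal to Π is TU × TP = (27, -54, -18).
Using T: Π has equation 27x - 54y - 18z = -324.
Substitute r = (-6, 13, -4) + t(-4, 4, -5) into the plane: -792 + (-234)t = -324, so t = -2.
Intersection: (-6, 13, -4) + (-2)·(-4, 4, -5) = (2, 5, 6).

(2, 5, 6)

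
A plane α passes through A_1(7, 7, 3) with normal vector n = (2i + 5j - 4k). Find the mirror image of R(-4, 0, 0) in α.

α: n·r = n·A_1 gives 2x + 5y - 4z = 37.
λ = (n·R − d)/|n|² = (-8 − 37)/45 = -1.
Reflection = R − 2λn = (-4, 0, 0) − (-2)·(2, 5, -4) = (0, 10, -8).

(0, 10, -8)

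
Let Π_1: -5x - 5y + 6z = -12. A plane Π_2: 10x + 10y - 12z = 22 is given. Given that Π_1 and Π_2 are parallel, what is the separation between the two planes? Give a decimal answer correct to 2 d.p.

0.11

Rescale Π_2 by 1/(-2): -5x - 5y + 6z = -11. Then distance = |-12 − (-11)| / √86 ≈ 0.11.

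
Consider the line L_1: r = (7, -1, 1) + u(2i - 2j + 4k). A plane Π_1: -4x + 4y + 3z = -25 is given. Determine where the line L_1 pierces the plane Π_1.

Substitute r = (7, -1, 1) + t(2, -2, 4) into the plane: -29 + (-4)t = -25, so t = -1.
Intersection: (7, -1, 1) + (-1)·(2, -2, 4) = (5, 1, -3).

(5, 1, -3)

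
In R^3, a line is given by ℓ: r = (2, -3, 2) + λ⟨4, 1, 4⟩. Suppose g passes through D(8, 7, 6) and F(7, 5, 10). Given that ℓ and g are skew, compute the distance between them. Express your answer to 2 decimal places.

A direction vector for g is F − D = (-1, -2, 4).
Common perpendicular direction n = (4, 1, 4) × (-1, -2, 4) = (12, -20, -7).
With w = (8, 7, 6) − (2, -3, 2) = (6, 10, 4), w · n = -156.
Distance = |w · n| / |n| = |-156| / √593 ≈ 6.41.

6.41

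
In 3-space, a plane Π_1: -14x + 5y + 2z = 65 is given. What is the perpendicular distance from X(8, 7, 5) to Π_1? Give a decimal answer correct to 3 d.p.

8.800

n·X − d = (-14)·(8) + (5)·(7) + (2)·(5) − 65 = -132; |n| = √225.
Distance = |-132| / √225 = 132/√225 ≈ 8.800.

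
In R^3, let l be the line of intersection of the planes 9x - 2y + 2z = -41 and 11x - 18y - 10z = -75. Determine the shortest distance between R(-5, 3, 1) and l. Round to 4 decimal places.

1.8915

Direction of l: (9, -2, 2) × (11, -18, -10) = (56, 112, -140).
A point on l: solving the two plane equations with x = -5 gives (-5, 0, 2).
Taking (-5, 0, 2) on l with direction v = (56, 112, -140): w = R − (-5, 0, 2) = (0, 3, -1), and w × v = (-308, -56, -168).
Distance = |w × v| / |v| = √126224 / √35280 ≈ 1.8915.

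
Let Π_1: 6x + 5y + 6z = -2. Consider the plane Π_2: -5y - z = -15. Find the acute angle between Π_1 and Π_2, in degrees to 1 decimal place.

cos θ = |n₁·n₂| / (|n₁||n₂|) = |-31| / (√97 · √26).
θ = arccos(0.61729) ≈ 51.9°.

51.9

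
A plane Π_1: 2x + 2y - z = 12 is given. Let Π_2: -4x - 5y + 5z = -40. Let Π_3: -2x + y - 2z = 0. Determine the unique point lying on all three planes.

Solving the 3×3 linear system 2x + 2y - z = 12, -4x - 5y + 5z = -40, -2x + y - 2z = 0 (e.g. by elimination or Cramer's rule, determinant = -12) gives (5, -2, -6).

(5, -2, -6)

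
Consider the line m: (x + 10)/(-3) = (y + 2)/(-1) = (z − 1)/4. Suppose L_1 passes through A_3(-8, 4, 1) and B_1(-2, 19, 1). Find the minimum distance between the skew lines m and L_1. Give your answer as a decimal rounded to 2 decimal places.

0.32

m has direction (-3, -1, 4) through (-10, -2, 1).
A direction vector for L_1 is B_1 − A_3 = (6, 15, 0).
Common perpendicular direction n = (-3, -1, 4) × (6, 15, 0) = (-60, 24, -39).
With w = (-8, 4, 1) − (-10, -2, 1) = (2, 6, 0), w · n = 24.
Distance = |w · n| / |n| = |24| / √5697 ≈ 0.32.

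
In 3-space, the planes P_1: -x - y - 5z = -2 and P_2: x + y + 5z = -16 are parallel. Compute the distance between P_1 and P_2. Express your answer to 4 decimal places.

Rescale P_2 by 1/(-1): -x - y - 5z = 16. Then distance = |-2 − 16| / √27 ≈ 3.4641.

3.4641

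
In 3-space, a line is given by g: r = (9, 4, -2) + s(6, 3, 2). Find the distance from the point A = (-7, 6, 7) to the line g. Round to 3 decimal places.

15.336

Taking (9, 4, -2) on g with direction v = (6, 3, 2): w = A − (9, 4, -2) = (-16, 2, 9), and w × v = (-23, 86, -60).
Distance = |w × v| / |v| = √11525 / √49 ≈ 15.336.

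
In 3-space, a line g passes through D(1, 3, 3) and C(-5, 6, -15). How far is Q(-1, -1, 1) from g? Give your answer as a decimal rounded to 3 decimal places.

4.526

A direction vector for g is C − D = (-6, 3, -18).
Taking (1, 3, 3) on g with direction v = (-6, 3, -18): w = Q − (1, 3, 3) = (-2, -4, -2), and w × v = (78, -24, -30).
Distance = |w × v| / |v| = √7560 / √369 ≈ 4.526.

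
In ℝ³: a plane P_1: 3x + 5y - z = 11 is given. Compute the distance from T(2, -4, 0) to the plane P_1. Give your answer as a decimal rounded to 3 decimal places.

4.226

n·T − d = (3)·(2) + (5)·(-4) + (-1)·(0) − 11 = -25; |n| = √35.
Distance = |-25| / √35 = 25/√35 ≈ 4.226.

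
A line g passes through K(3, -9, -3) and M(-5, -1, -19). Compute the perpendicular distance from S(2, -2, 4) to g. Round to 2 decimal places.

9.64

A direction vector for g is M − K = (-8, 8, -16).
Taking (3, -9, -3) on g with direction v = (-8, 8, -16): w = S − (3, -9, -3) = (-1, 7, 7), and w × v = (-168, -72, 48).
Distance = |w × v| / |v| = √35712 / √384 ≈ 9.64.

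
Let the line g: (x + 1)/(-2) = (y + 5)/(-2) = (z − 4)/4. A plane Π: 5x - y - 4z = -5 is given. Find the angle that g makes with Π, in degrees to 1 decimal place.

49.1

g has direction (-2, -2, 4) through (-1, -5, 4).
sin θ = |n·v| / (|n||v|) = |-24| / (√42 · √24) = 0.75593.
θ ≈ 49.1°.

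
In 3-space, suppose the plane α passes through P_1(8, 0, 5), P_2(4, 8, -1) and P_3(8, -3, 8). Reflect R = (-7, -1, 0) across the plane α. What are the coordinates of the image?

P_1P_2 = (-4, 8, -6), P_1P_3 = (0, -3, 3); a normal to α is P_1P_2 × P_1P_3 = (6, 12, 12).
Using P_1: α has equation 6x + 12y + 12z = 108.
λ = (n·R − d)/|n|² = (-54 − 108)/324 = -1/2.
Reflection = R − 2λn = (-7, -1, 0) − (-1)·(6, 12, 12) = (-1, 11, 12).

(-1, 11, 12)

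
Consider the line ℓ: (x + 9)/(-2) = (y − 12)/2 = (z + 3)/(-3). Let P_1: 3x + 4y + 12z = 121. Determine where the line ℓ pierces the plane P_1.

(-1, 4, 9)

ℓ has direction (-2, 2, -3) through (-9, 12, -3).
Substitute r = (-9, 12, -3) + t(-2, 2, -3) into the plane: -15 + (-34)t = 121, so t = -4.
Intersection: (-9, 12, -3) + (-4)·(-2, 2, -3) = (-1, 4, 9).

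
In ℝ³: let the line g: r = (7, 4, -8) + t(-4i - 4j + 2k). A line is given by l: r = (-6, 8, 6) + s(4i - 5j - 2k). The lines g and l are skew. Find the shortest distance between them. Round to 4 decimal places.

6.7082

Common perpendicular direction n = (-4, -4, 2) × (4, -5, -2) = (18, 0, 36).
With w = (-6, 8, 6) − (7, 4, -8) = (-13, 4, 14), w · n = 270.
Distance = |w · n| / |n| = |270| / √1620 ≈ 6.7082.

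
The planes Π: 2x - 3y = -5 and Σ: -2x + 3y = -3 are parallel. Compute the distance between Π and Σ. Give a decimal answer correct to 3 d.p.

Rescale Σ by 1/(-1): 2x - 3y = 3. Then distance = |-5 − 3| / √13 ≈ 2.219.

2.219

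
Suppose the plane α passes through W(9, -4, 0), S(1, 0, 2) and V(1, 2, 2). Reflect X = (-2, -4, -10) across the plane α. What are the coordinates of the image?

WS = (-8, 4, 2), WV = (-8, 6, 2); a normal to α is WS × WV = (-4, 0, -16).
Using W: α has equation -4x - 16z = -36.
λ = (n·X − d)/|n|² = (168 − (-36))/272 = 3/4.
Reflection = X − 2λn = (-2, -4, -10) − (3/2)·(-4, 0, -16) = (4, -4, 14).

(4, -4, 14)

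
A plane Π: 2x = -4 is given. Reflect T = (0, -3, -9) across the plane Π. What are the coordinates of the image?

(-4, -3, -9)

λ = (n·T − d)/|n|² = (0 − (-4))/4 = 1.
Reflection = T − 2λn = (0, -3, -9) − 2·(2, 0, 0) = (-4, -3, -9).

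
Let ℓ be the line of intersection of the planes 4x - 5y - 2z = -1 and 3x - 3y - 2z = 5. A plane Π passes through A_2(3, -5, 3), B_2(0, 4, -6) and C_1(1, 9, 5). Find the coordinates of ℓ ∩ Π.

(0, 3, -7)

Direction of ℓ: (4, -5, -2) × (3, -3, -2) = (4, 2, 3).
A point on ℓ: solving the two plane equations with x = 16 gives (16, 11, 5).
A_2B_2 = (-3, 9, -9), A_2C_1 = (-2, 14, 2); a normal to Π is A_2B_2 × A_2C_1 = (144, 24, -24).
Using A_2: Π has equation 144x + 24y - 24z = 240.
Substitute r = (16, 11, 5) + t(4, 2, 3) into the plane: 2448 + 552t = 240, so t = -4.
Intersection: (16, 11, 5) + (-4)·(4, 2, 3) = (0, 3, -7).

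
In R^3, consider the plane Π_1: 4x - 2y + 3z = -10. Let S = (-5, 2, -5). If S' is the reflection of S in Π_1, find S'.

λ = (n·S − d)/|n|² = (-39 − (-10))/29 = -1.
Reflection = S − 2λn = (-5, 2, -5) − (-2)·(4, -2, 3) = (3, -2, 1).

(3, -2, 1)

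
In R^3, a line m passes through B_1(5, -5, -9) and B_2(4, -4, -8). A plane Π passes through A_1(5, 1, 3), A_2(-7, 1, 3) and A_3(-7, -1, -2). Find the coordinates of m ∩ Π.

(3, -3, -7)

A direction vector for m is B_2 − B_1 = (-1, 1, 1).
A_1A_2 = (-12, 0, 0), A_1A_3 = (-12, -2, -5); a normal to Π is A_1A_2 × A_1A_3 = (0, -60, 24).
Using A_1: Π has equation -60y + 24z = 12.
Substitute r = (5, -5, -9) + t(-1, 1, 1) into the plane: 84 + (-36)t = 12, so t = 2.
Intersection: (5, -5, -9) + 2·(-1, 1, 1) = (3, -3, -7).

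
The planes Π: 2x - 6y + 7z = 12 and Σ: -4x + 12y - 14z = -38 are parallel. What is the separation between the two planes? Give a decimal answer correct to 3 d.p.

Rescale Σ by 1/(-2): 2x - 6y + 7z = 19. Then distance = |12 − 19| / √89 ≈ 0.742.

0.742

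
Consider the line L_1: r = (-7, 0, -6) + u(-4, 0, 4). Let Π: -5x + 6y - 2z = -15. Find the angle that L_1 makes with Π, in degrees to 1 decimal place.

15.3

sin θ = |n·v| / (|n||v|) = |12| / (√65 · √32) = 0.26312.
θ ≈ 15.3°.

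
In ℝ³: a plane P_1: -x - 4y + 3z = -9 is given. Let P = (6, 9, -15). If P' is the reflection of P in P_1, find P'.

(0, -15, 3)

λ = (n·P − d)/|n|² = (-87 − (-9))/26 = -3.
Reflection = P − 2λn = (6, 9, -15) − (-6)·(-1, -4, 3) = (0, -15, 3).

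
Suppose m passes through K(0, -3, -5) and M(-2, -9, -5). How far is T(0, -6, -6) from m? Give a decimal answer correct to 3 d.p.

1.378

A direction vector for m is M − K = (-2, -6, 0).
Taking (0, -3, -5) on m with direction v = (-2, -6, 0): w = T − (0, -3, -5) = (0, -3, -1), and w × v = (-6, 2, -6).
Distance = |w × v| / |v| = √76 / √40 ≈ 1.378.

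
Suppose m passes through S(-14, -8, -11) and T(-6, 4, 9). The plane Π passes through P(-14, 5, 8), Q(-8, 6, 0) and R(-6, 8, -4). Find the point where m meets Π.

(-8, 1, 4)

A direction vector for m is T − S = (8, 12, 20).
PQ = (6, 1, -8), PR = (8, 3, -12); a normal to Π is PQ × PR = (12, 8, 10).
Using P: Π has equation 12x + 8y + 10z = -48.
Substitute r = (-14, -8, -11) + t(8, 12, 20) into the plane: -342 + 392t = -48, so t = 3/4.
Intersection: (-14, -8, -11) + (3/4)·(8, 12, 20) = (-8, 1, 4).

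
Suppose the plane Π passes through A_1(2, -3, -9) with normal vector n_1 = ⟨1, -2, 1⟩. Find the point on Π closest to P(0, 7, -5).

(3, 1, -2)

Π: n_1·r = n_1·A_1 gives x - 2y + z = -1.
Foot = P − λn with λ = (n·P − d)/|n|² = (-19 − (-1))/6 = -3.
Foot = (0, 7, -5) − (-3)·(1, -2, 1) = (3, 1, -2).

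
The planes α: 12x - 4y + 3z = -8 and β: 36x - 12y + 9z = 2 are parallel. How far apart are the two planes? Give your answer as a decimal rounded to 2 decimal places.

0.67

Rescale β by 1/3: 12x - 4y + 3z = 2/3. Then distance = |-8 − (2/3)| / √169 ≈ 0.67.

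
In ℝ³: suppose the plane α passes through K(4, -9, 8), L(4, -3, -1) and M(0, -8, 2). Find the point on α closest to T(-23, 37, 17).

(4, 1, -7)

KL = (0, 6, -9), KM = (-4, 1, -6); a normal to α is KL × KM = (-27, 36, 24).
Using K: α has equation -27x + 36y + 24z = -240.
Foot = T − λn with λ = (n·T − d)/|n|² = (2361 − (-240))/2601 = 1.
Foot = (-23, 37, 17) − 1·(-27, 36, 24) = (4, 1, -7).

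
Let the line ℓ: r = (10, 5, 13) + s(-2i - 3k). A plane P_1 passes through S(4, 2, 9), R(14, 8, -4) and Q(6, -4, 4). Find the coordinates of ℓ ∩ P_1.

SR = (10, 6, -13), SQ = (2, -6, -5); a normal to P_1 is SR × SQ = (-108, 24, -72).
Using S: P_1 has equation -108x + 24y - 72z = -1032.
Substitute r = (10, 5, 13) + t(-2, 0, -3) into the plane: -1896 + 432t = -1032, so t = 2.
Intersection: (10, 5, 13) + 2·(-2, 0, -3) = (6, 5, 7).

(6, 5, 7)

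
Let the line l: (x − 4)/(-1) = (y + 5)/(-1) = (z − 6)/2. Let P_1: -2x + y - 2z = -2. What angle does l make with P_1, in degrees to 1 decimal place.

l has direction (-1, -1, 2) through (4, -5, 6).
sin θ = |n·v| / (|n||v|) = |-3| / (√9 · √6) = 0.40825.
θ ≈ 24.1°.

24.1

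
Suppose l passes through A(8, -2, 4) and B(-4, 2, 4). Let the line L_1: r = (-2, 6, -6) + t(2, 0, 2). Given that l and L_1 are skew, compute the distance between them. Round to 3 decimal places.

7.236

A direction vector for l is B − A = (-12, 4, 0).
Common perpendicular direction n = (-12, 4, 0) × (2, 0, 2) = (8, 24, -8).
With w = (-2, 6, -6) − (8, -2, 4) = (-10, 8, -10), w · n = 192.
Distance = |w · n| / |n| = |192| / √704 ≈ 7.236.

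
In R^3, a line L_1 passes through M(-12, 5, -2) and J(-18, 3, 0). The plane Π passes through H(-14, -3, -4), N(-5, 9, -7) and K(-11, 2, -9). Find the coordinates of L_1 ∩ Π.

(-6, 7, -4)

A direction vector for L_1 is J − M = (-6, -2, 2).
HN = (9, 12, -3), HK = (3, 5, -5); a normal to Π is HN × HK = (-45, 36, 9).
Using H: Π has equation -45x + 36y + 9z = 486.
Substitute r = (-12, 5, -2) + t(-6, -2, 2) into the plane: 702 + 216t = 486, so t = -1.
Intersection: (-12, 5, -2) + (-1)·(-6, -2, 2) = (-6, 7, -4).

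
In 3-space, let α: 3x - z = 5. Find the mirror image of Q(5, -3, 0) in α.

(-1, -3, 2)

λ = (n·Q − d)/|n|² = (15 − 5)/10 = 1.
Reflection = Q − 2λn = (5, -3, 0) − 2·(3, 0, -1) = (-1, -3, 2).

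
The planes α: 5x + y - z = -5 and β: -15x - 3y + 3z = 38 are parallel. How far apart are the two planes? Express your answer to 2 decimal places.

Rescale β by 1/(-3): 5x + y - z = -38/3. Then distance = |-5 − (-38/3)| / √27 ≈ 1.48.

1.48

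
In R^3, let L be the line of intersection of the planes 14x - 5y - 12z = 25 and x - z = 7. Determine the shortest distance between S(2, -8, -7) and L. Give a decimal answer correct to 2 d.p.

Direction of L: (14, -5, -12) × (1, 0, -1) = (5, 2, 5).
A point on L: solving the two plane equations with x = -2 gives (-2, 11, -9).
Taking (-2, 11, -9) on L with direction v = (5, 2, 5): w = S − (-2, 11, -9) = (4, -19, 2), and w × v = (-99, -10, 103).
Distance = |w × v| / |v| = √20510 / √54 ≈ 19.49.

19.49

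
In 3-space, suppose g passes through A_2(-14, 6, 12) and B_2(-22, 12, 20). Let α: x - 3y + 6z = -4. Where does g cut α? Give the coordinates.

(2, -6, -4)

A direction vector for g is B_2 − A_2 = (-8, 6, 8).
Substitute r = (-14, 6, 12) + t(-8, 6, 8) into the plane: 40 + 22t = -4, so t = -2.
Intersection: (-14, 6, 12) + (-2)·(-8, 6, 8) = (2, -6, -4).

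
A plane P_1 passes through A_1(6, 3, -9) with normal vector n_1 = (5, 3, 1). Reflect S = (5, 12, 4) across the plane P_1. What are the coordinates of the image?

P_1: n_1·r = n_1·A_1 gives 5x + 3y + z = 30.
λ = (n·S − d)/|n|² = (65 − 30)/35 = 1.
Reflection = S − 2λn = (5, 12, 4) − 2·(5, 3, 1) = (-5, 6, 2).

(-5, 6, 2)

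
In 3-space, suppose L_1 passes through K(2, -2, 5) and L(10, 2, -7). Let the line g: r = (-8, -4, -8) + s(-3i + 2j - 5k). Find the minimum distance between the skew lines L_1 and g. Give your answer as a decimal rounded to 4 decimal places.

A direction vector for L_1 is L − K = (8, 4, -12).
Common perpendicular direction n = (8, 4, -12) × (-3, 2, -5) = (4, 76, 28).
With w = (-8, -4, -8) − (2, -2, 5) = (-10, -2, -13), w · n = -556.
Distance = |w · n| / |n| = |-556| / √6576 ≈ 6.8564.

6.8564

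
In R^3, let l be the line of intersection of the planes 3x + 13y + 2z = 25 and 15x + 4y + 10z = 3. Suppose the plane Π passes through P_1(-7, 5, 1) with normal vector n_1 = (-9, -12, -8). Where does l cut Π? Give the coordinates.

(5, 2, -8)

Direction of l: (3, 13, 2) × (15, 4, 10) = (122, 0, -183).
A point on l: solving the two plane equations with x = 1 gives (1, 2, -2).
Π: n_1·r = n_1·P_1 gives -9x - 12y - 8z = -5.
Substitute r = (1, 2, -2) + t(122, 0, -183) into the plane: -17 + 366t = -5, so t = 2/61.
Intersection: (1, 2, -2) + (2/61)·(122, 0, -183) = (5, 2, -8).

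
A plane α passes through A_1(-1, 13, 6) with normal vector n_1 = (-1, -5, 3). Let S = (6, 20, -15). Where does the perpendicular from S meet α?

α: n_1·r = n_1·A_1 gives -x - 5y + 3z = -46.
Foot = S − λn with λ = (n·S − d)/|n|² = (-151 − (-46))/35 = -3.
Foot = (6, 20, -15) − (-3)·(-1, -5, 3) = (3, 5, -6).

(3, 5, -6)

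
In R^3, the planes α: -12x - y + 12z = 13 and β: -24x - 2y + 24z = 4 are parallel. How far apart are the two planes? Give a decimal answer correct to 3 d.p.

Rescale β by 1/2: -12x - y + 12z = 2. Then distance = |13 − 2| / √289 ≈ 0.647.

0.647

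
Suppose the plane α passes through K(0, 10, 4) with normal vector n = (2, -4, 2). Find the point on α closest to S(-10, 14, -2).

α: n·r = n·K gives 2x - 4y + 2z = -32.
Foot = S − λn with λ = (n·S − d)/|n|² = (-80 − (-32))/24 = -2.
Foot = (-10, 14, -2) − (-2)·(2, -4, 2) = (-6, 6, 2).

(-6, 6, 2)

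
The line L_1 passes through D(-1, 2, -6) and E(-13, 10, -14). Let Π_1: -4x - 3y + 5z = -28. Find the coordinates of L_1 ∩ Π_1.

(2, 0, -4)

A direction vector for L_1 is E − D = (-12, 8, -8).
Substitute r = (-1, 2, -6) + t(-12, 8, -8) into the plane: -32 + (-16)t = -28, so t = -1/4.
Intersection: (-1, 2, -6) + (-1/4)·(-12, 8, -8) = (2, 0, -4).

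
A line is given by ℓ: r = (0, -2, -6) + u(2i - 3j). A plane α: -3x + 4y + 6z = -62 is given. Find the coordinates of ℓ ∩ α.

Substitute r = (0, -2, -6) + t(2, -3, 0) into the plane: -44 + (-18)t = -62, so t = 1.
Intersection: (0, -2, -6) + 1·(2, -3, 0) = (2, -5, -6).

(2, -5, -6)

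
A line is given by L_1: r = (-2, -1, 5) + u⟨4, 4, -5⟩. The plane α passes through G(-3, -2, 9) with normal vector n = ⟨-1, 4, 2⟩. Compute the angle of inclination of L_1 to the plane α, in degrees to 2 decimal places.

3.31

α: n·r = n·G gives -x + 4y + 2z = 13.
sin θ = |n·v| / (|n||v|) = |2| / (√21 · √57) = 0.05781.
θ ≈ 3.31°.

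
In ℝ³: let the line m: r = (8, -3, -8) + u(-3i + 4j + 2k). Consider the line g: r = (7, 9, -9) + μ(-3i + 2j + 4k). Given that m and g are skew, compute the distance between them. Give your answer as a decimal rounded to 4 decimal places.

Common perpendicular direction n = (-3, 4, 2) × (-3, 2, 4) = (12, 6, 6).
With w = (7, 9, -9) − (8, -3, -8) = (-1, 12, -1), w · n = 54.
Distance = |w · n| / |n| = |54| / √216 ≈ 3.6742.

3.6742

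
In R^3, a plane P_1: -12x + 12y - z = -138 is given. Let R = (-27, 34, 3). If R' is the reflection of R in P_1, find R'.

λ = (n·R − d)/|n|² = (729 − (-138))/289 = 3.
Reflection = R − 2λn = (-27, 34, 3) − 6·(-12, 12, -1) = (45, -38, 9).

(45, -38, 9)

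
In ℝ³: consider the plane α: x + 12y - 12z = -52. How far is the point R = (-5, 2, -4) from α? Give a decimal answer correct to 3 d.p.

7.000

n·R − d = (1)·(-5) + (12)·(2) + (-12)·(-4) − (-52) = 119; |n| = √289.
Distance = |119| / √289 = 119/√289 ≈ 7.000.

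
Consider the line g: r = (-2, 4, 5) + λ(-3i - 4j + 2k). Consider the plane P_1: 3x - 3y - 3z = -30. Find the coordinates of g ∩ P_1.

Substitute r = (-2, 4, 5) + t(-3, -4, 2) into the plane: -33 + (-3)t = -30, so t = -1.
Intersection: (-2, 4, 5) + (-1)·(-3, -4, 2) = (1, 8, 3).

(1, 8, 3)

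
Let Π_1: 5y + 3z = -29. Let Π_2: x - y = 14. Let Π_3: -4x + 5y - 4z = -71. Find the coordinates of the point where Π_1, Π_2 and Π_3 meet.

(7, -7, 2)

Solving the 3×3 linear system 5y + 3z = -29, x - y = 14, -4x + 5y - 4z = -71 (e.g. by elimination or Cramer's rule, determinant = 23) gives (7, -7, 2).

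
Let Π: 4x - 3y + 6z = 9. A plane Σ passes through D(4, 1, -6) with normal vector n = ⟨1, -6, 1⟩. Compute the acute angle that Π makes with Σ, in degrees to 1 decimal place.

Σ: n·r = n·D gives x - 6y + z = -8.
cos θ = |n₁·n₂| / (|n₁||n₂|) = |28| / (√61 · √38).
θ = arccos(0.58157) ≈ 54.4°.

54.4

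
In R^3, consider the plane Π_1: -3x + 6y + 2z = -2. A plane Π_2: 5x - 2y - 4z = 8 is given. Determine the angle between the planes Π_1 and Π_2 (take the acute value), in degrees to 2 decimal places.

cos θ = |n₁·n₂| / (|n₁||n₂|) = |-35| / (√49 · √45).
θ = arccos(0.74536) ≈ 41.81°.

41.81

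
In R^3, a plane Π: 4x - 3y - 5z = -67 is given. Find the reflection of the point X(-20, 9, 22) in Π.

(4, -9, -8)

λ = (n·X − d)/|n|² = (-217 − (-67))/50 = -3.
Reflection = X − 2λn = (-20, 9, 22) − (-6)·(4, -3, -5) = (4, -9, -8).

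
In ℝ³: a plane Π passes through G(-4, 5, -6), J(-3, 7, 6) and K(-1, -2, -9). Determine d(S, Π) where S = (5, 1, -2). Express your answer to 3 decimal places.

5.603

GJ = (1, 2, 12), GK = (3, -7, -3); a normal to Π is GJ × GK = (78, 39, -13).
Using G: Π has equation 78x + 39y - 13z = -39.
n·S − d = (78)·(5) + (39)·(1) + (-13)·(-2) − (-39) = 494; |n| = √7774.
Distance = |494| / √7774 = 494/√7774 ≈ 5.603.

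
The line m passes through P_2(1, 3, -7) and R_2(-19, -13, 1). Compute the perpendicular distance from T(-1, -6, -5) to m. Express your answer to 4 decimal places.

A direction vector for m is R_2 − P_2 = (-20, -16, 8).
Taking (1, 3, -7) on m with direction v = (-20, -16, 8): w = T − (1, 3, -7) = (-2, -9, 2), and w × v = (-40, -24, -148).
Distance = |w × v| / |v| = √24080 / √720 ≈ 5.7831.

5.7831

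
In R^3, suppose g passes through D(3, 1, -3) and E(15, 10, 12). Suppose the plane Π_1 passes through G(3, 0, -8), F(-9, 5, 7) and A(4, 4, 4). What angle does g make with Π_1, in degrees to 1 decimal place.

A direction vector for g is E − D = (12, 9, 15).
GF = (-12, 5, 15), GA = (1, 4, 12); a normal to Π_1 is GF × GA = (0, 159, -53).
Using G: Π_1 has equation 159y - 53z = 424.
sin θ = |n·v| / (|n||v|) = |636| / (√28090 · √450) = 0.17889.
θ ≈ 10.3°.

10.3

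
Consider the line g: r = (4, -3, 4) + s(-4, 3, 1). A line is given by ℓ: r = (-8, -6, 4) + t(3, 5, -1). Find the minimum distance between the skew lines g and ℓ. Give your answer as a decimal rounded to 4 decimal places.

Common perpendicular direction n = (-4, 3, 1) × (3, 5, -1) = (-8, -1, -29).
With w = (-8, -6, 4) − (4, -3, 4) = (-12, -3, 0), w · n = 99.
Distance = |w · n| / |n| = |99| / √906 ≈ 3.2891.

3.2891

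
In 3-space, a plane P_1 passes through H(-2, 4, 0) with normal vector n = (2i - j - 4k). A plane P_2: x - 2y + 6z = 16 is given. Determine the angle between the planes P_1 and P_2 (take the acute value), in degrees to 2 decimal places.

P_1: n·r = n·H gives 2x - y - 4z = -8.
cos θ = |n₁·n₂| / (|n₁||n₂|) = |-20| / (√21 · √41).
θ = arccos(0.68160) ≈ 47.03°.

47.03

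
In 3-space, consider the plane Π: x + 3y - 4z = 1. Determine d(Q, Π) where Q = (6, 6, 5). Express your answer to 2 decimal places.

0.59

n·Q − d = (1)·(6) + (3)·(6) + (-4)·(5) − 1 = 3; |n| = √26.
Distance = |3| / √26 = 3/√26 ≈ 0.59.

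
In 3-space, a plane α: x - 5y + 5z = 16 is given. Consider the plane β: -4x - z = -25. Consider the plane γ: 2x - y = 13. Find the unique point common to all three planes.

(6, -1, 1)

Solving the 3×3 linear system x - 5y + 5z = 16, -4x - z = -25, 2x - y = 13 (e.g. by elimination or Cramer's rule, determinant = 29) gives (6, -1, 1).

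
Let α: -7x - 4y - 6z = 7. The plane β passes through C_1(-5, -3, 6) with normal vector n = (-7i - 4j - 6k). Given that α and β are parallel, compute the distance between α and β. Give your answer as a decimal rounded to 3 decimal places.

β: n·r = n·C_1 gives -7x - 4y - 6z = 11.
Same normal n = (-7, -4, -6) with |n| = √101; distance = |7 − 11| / |n| = 4/√101 ≈ 0.398.

0.398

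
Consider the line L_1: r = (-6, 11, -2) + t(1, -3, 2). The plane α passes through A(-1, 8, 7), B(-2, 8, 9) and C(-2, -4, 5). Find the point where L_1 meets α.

AB = (-1, 0, 2), AC = (-1, -12, -2); a normal to α is AB × AC = (24, -4, 12).
Using A: α has equation 24x - 4y + 12z = 28.
Substitute r = (-6, 11, -2) + t(1, -3, 2) into the plane: -212 + 60t = 28, so t = 4.
Intersection: (-6, 11, -2) + 4·(1, -3, 2) = (-2, -1, 6).

(-2, -1, 6)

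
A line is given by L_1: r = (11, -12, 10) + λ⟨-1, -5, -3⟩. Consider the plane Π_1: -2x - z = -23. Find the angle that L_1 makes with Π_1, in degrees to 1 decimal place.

22.2

sin θ = |n·v| / (|n||v|) = |5| / (√5 · √35) = 0.37796.
θ ≈ 22.2°.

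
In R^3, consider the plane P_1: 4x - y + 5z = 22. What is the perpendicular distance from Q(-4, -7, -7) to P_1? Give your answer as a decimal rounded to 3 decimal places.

10.184

n·Q − d = (4)·(-4) + (-1)·(-7) + (5)·(-7) − 22 = -66; |n| = √42.
Distance = |-66| / √42 = 66/√42 ≈ 10.184.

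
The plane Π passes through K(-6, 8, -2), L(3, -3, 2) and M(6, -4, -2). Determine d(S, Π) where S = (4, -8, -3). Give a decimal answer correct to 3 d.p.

KL = (9, -11, 4), KM = (12, -12, 0); a normal to Π is KL × KM = (48, 48, 24).
Using K: Π has equation 48x + 48y + 24z = 48.
n·S − d = (48)·(4) + (48)·(-8) + (24)·(-3) − 48 = -312; |n| = √5184.
Distance = |-312| / √5184 = 312/√5184 ≈ 4.333.

4.333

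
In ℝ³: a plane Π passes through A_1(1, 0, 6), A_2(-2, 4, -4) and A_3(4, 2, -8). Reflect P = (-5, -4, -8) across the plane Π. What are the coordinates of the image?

A_1A_2 = (-3, 4, -10), A_1A_3 = (3, 2, -14); a normal to Π is A_1A_2 × A_1A_3 = (-36, -72, -18).
Using A_1: Π has equation -36x - 72y - 18z = -144.
λ = (n·P − d)/|n|² = (612 − (-144))/6804 = 1/9.
Reflection = P − 2λn = (-5, -4, -8) − (2/9)·(-36, -72, -18) = (3, 12, -4).

(3, 12, -4)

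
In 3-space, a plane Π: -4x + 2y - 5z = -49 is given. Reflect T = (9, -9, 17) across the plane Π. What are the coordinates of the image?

λ = (n·T − d)/|n|² = (-139 − (-49))/45 = -2.
Reflection = T − 2λn = (9, -9, 17) − (-4)·(-4, 2, -5) = (-7, -1, -3).

(-7, -1, -3)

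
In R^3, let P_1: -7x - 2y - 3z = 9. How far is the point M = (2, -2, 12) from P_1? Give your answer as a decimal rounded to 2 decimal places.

6.99

n·M − d = (-7)·(2) + (-2)·(-2) + (-3)·(12) − 9 = -55; |n| = √62.
Distance = |-55| / √62 = 55/√62 ≈ 6.99.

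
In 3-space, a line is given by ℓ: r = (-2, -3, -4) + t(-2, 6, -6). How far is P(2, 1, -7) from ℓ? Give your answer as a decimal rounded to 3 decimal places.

5.078

Taking (-2, -3, -4) on ℓ with direction v = (-2, 6, -6): w = P − (-2, -3, -4) = (4, 4, -3), and w × v = (-6, 30, 32).
Distance = |w × v| / |v| = √1960 / √76 ≈ 5.078.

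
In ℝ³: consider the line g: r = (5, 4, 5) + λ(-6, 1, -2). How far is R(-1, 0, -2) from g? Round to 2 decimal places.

Taking (5, 4, 5) on g with direction v = (-6, 1, -2): w = R − (5, 4, 5) = (-6, -4, -7), and w × v = (15, 30, -30).
Distance = |w × v| / |v| = √2025 / √41 ≈ 7.03.

7.03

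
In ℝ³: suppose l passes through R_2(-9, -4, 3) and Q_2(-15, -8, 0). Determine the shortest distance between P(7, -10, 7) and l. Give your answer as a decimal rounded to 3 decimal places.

13.868

A direction vector for l is Q_2 − R_2 = (-6, -4, -3).
Taking (-9, -4, 3) on l with direction v = (-6, -4, -3): w = P − (-9, -4, 3) = (16, -6, 4), and w × v = (34, 24, -100).
Distance = |w × v| / |v| = √11732 / √61 ≈ 13.868.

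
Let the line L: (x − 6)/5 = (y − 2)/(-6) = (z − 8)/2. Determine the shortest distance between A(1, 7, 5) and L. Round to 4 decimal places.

L has direction (5, -6, 2) through (6, 2, 8).
Taking (6, 2, 8) on L with direction v = (5, -6, 2): w = A − (6, 2, 8) = (-5, 5, -3), and w × v = (-8, -5, 5).
Distance = |w × v| / |v| = √114 / √65 ≈ 1.3243.

1.3243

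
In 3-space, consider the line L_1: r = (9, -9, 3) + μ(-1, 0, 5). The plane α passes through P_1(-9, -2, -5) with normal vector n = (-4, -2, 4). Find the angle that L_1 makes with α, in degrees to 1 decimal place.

51.7

α: n·r = n·P_1 gives -4x - 2y + 4z = 20.
sin θ = |n·v| / (|n||v|) = |24| / (√36 · √26) = 0.78446.
θ ≈ 51.7°.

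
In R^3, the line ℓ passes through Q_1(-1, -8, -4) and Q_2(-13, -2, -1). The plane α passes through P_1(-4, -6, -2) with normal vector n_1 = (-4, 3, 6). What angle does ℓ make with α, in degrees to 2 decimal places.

A direction vector for ℓ is Q_2 − Q_1 = (-12, 6, 3).
α: n_1·r = n_1·P_1 gives -4x + 3y + 6z = -14.
sin θ = |n·v| / (|n||v|) = |84| / (√61 · √189) = 0.78232.
θ ≈ 51.47°.

51.47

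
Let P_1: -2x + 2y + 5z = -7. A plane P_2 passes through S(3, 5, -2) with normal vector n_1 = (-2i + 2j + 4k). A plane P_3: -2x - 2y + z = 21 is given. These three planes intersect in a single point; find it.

(-8, -4, -3)

P_2: n_1·r = n_1·S gives -2x + 2y + 4z = -4.
Solving the 3×3 linear system -2x + 2y + 5z = -7, -2x + 2y + 4z = -4, -2x - 2y + z = 21 (e.g. by elimination or Cramer's rule, determinant = 8) gives (-8, -4, -3).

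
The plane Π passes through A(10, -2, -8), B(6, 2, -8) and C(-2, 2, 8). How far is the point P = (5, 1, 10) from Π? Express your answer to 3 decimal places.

AB = (-4, 4, 0), AC = (-12, 4, 16); a normal to Π is AB × AC = (64, 64, 32).
Using A: Π has equation 64x + 64y + 32z = 256.
n·P − d = (64)·(5) + (64)·(1) + (32)·(10) − 256 = 448; |n| = √9216.
Distance = |448| / √9216 = 448/√9216 ≈ 4.667.

4.667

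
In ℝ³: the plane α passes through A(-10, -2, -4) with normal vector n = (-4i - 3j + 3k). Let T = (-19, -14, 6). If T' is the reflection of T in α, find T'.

α: n·r = n·A gives -4x - 3y + 3z = 34.
λ = (n·T − d)/|n|² = (136 − 34)/34 = 3.
Reflection = T − 2λn = (-19, -14, 6) − 6·(-4, -3, 3) = (5, 4, -12).

(5, 4, -12)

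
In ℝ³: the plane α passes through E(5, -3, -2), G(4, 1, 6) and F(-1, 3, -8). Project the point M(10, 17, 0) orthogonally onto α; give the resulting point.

(-2, 8, 3)

EG = (-1, 4, 8), EF = (-6, 6, -6); a normal to α is EG × EF = (-72, -54, 18).
Using E: α has equation -72x - 54y + 18z = -234.
Foot = M − λn with λ = (n·M − d)/|n|² = (-1638 − (-234))/8424 = -1/6.
Foot = (10, 17, 0) − (-1/6)·(-72, -54, 18) = (-2, 8, 3).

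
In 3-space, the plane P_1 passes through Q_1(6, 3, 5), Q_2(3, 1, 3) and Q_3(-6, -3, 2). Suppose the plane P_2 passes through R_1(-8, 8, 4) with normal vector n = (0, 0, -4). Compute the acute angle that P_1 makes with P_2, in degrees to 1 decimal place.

Q_1Q_2 = (-3, -2, -2), Q_1Q_3 = (-12, -6, -3); a normal to P_1 is Q_1Q_2 × Q_1Q_3 = (-6, 15, -6).
Using Q_1: P_1 has equation -6x + 15y - 6z = -21.
P_2: n·r = n·R_1 gives -4z = -16.
cos θ = |n₁·n₂| / (|n₁||n₂|) = |24| / (√297 · √16).
θ = arccos(0.34816) ≈ 69.6°.

69.6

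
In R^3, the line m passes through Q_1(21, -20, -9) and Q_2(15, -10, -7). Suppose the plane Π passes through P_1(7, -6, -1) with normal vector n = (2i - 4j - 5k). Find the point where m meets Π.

(9, 0, -5)

A direction vector for m is Q_2 − Q_1 = (-6, 10, 2).
Π: n·r = n·P_1 gives 2x - 4y - 5z = 43.
Substitute r = (21, -20, -9) + t(-6, 10, 2) into the plane: 167 + (-62)t = 43, so t = 2.
Intersection: (21, -20, -9) + 2·(-6, 10, 2) = (9, 0, -5).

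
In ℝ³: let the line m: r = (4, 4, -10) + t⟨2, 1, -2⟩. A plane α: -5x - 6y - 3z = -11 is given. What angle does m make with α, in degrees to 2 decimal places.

sin θ = |n·v| / (|n||v|) = |-10| / (√70 · √9) = 0.39841.
θ ≈ 23.48°.

23.48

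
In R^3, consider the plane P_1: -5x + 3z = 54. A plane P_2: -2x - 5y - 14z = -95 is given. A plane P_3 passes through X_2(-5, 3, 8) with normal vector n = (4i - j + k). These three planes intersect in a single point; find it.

P_3: n·r = n·X_2 gives 4x - y + z = -15.
Solving the 3×3 linear system -5x + 3z = 54, -2x - 5y - 14z = -95, 4x - y + z = -15 (e.g. by elimination or Cramer's rule, determinant = 161) gives (-6, -1, 8).

(-6, -1, 8)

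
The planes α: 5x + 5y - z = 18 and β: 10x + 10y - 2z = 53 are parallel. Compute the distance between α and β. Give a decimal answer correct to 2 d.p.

1.19

Rescale β by 1/2: 5x + 5y - z = 53/2. Then distance = |18 − (53/2)| / √51 ≈ 1.19.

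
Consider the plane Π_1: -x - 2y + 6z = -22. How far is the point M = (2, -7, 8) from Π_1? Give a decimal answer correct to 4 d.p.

n·M − d = (-1)·(2) + (-2)·(-7) + (6)·(8) − (-22) = 82; |n| = √41.
Distance = |82| / √41 = 82/√41 ≈ 12.8062.

12.8062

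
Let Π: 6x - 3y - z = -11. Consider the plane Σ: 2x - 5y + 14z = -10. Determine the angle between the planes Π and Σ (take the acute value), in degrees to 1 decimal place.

82.7

cos θ = |n₁·n₂| / (|n₁||n₂|) = |13| / (√46 · √225).
θ = arccos(0.12778) ≈ 82.7°.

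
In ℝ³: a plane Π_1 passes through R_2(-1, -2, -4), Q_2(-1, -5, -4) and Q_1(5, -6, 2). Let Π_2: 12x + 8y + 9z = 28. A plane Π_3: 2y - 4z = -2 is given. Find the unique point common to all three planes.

(3, -1, 0)

R_2Q_2 = (0, -3, 0), R_2Q_1 = (6, -4, 6); a normal to Π_1 is R_2Q_2 × R_2Q_1 = (-18, 0, 18).
Using R_2: Π_1 has equation -18x + 18z = -54.
Solving the 3×3 linear system -18x + 18z = -54, 12x + 8y + 9z = 28, 2y - 4z = -2 (e.g. by elimination or Cramer's rule, determinant = 1332) gives (3, -1, 0).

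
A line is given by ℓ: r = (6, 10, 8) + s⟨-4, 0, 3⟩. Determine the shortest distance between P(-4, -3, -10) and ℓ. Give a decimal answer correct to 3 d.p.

24.190

Taking (6, 10, 8) on ℓ with direction v = (-4, 0, 3): w = P − (6, 10, 8) = (-10, -13, -18), and w × v = (-39, 102, -52).
Distance = |w × v| / |v| = √14629 / √25 ≈ 24.190.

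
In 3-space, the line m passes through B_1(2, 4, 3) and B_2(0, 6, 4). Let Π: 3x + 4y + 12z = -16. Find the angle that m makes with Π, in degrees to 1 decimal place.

A direction vector for m is B_2 − B_1 = (-2, 2, 1).
sin θ = |n·v| / (|n||v|) = |14| / (√169 · √9) = 0.35897.
θ ≈ 21.0°.

21.0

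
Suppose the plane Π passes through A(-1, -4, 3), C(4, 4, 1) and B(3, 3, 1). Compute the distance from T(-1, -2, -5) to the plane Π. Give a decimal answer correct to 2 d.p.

4.85

AC = (5, 8, -2), AB = (4, 7, -2); a normal to Π is AC × AB = (-2, 2, 3).
Using A: Π has equation -2x + 2y + 3z = 3.
n·T − d = (-2)·(-1) + (2)·(-2) + (3)·(-5) − 3 = -20; |n| = √17.
Distance = |-20| / √17 = 20/√17 ≈ 4.85.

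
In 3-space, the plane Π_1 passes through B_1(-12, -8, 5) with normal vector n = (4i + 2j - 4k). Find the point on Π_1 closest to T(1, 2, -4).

(-11, -4, 8)

Π_1: n·r = n·B_1 gives 4x + 2y - 4z = -84.
Foot = T − λn with λ = (n·T − d)/|n|² = (24 − (-84))/36 = 3.
Foot = (1, 2, -4) − 3·(4, 2, -4) = (-11, -4, 8).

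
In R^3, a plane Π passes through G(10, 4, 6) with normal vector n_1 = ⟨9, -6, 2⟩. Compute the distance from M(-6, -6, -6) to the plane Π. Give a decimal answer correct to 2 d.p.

9.82

Π: n_1·r = n_1·G gives 9x - 6y + 2z = 78.
n·M − d = (9)·(-6) + (-6)·(-6) + (2)·(-6) − 78 = -108; |n| = √121.
Distance = |-108| / √121 = 108/√121 ≈ 9.82.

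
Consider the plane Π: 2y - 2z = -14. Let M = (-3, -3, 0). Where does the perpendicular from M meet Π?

(-3, -5, 2)

Foot = M − λn with λ = (n·M − d)/|n|² = (-6 − (-14))/8 = 1.
Foot = (-3, -3, 0) − 1·(0, 2, -2) = (-3, -5, 2).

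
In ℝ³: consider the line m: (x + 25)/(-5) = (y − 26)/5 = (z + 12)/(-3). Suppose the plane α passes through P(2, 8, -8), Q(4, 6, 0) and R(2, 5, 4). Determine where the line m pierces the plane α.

(-5, 6, 0)

m has direction (-5, 5, -3) through (-25, 26, -12).
PQ = (2, -2, 8), PR = (0, -3, 12); a normal to α is PQ × PR = (0, -24, -6).
Using P: α has equation -24y - 6z = -144.
Substitute r = (-25, 26, -12) + t(-5, 5, -3) into the plane: -552 + (-102)t = -144, so t = -4.
Intersection: (-25, 26, -12) + (-4)·(-5, 5, -3) = (-5, 6, 0).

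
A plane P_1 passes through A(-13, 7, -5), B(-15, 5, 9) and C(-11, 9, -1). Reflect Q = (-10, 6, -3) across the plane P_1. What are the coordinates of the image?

AB = (-2, -2, 14), AC = (2, 2, 4); a normal to P_1 is AB × AC = (-36, 36, 0).
Using A: P_1 has equation -36x + 36y = 720.
λ = (n·Q − d)/|n|² = (576 − 720)/2592 = -1/18.
Reflection = Q − 2λn = (-10, 6, -3) − (-1/9)·(-36, 36, 0) = (-14, 10, -3).

(-14, 10, -3)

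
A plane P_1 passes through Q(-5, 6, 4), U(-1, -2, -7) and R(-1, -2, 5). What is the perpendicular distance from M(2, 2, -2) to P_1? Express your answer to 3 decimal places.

QU = (4, -8, -11), QR = (4, -8, 1); a normal to P_1 is QU × QR = (-96, -48, 0).
Using Q: P_1 has equation -96x - 48y = 192.
n·M − d = (-96)·(2) + (-48)·(2) + (0)·(-2) − 192 = -480; |n| = √11520.
Distance = |-480| / √11520 = 480/√11520 ≈ 4.472.

4.472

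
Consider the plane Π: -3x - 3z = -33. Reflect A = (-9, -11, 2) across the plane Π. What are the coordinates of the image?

λ = (n·A − d)/|n|² = (21 − (-33))/18 = 3.
Reflection = A − 2λn = (-9, -11, 2) − 6·(-3, 0, -3) = (9, -11, 20).

(9, -11, 20)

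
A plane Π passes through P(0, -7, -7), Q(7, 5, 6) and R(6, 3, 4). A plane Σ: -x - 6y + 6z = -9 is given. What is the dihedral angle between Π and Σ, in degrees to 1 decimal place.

PQ = (7, 12, 13), PR = (6, 10, 11); a normal to Π is PQ × PR = (2, 1, -2).
Using P: Π has equation 2x + y - 2z = 7.
cos θ = |n₁·n₂| / (|n₁||n₂|) = |-20| / (√9 · √73).
θ = arccos(0.78027) ≈ 38.7°.

38.7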